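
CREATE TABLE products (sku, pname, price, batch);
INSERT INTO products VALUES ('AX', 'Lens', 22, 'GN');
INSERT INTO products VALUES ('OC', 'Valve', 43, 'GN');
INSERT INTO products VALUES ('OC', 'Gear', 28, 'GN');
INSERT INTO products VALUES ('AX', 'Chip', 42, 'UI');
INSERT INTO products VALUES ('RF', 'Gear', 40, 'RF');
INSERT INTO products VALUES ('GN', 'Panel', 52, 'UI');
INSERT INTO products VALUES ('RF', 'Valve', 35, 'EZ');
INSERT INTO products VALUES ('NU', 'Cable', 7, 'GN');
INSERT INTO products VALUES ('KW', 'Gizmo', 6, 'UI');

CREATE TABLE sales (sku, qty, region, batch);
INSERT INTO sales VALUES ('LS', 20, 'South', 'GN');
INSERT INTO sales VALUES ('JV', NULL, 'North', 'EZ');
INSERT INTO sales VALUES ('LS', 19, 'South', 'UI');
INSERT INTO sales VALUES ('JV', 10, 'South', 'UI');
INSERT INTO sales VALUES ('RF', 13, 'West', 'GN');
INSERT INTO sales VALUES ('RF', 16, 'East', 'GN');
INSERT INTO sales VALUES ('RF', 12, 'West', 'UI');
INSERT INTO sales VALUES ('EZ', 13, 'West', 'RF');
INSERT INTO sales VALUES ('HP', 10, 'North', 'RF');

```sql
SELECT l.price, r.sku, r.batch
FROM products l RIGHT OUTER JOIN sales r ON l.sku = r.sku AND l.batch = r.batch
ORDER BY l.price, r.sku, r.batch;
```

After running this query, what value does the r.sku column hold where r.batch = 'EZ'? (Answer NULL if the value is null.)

JV

RIGHT JOIN keeps every row from `sales`; unmatched rows get NULL for `products`'s columns.
Matching on l.sku = r.sku AND l.batch = r.batch.
Matched pairs: 0; unmatched r rows kept: 9.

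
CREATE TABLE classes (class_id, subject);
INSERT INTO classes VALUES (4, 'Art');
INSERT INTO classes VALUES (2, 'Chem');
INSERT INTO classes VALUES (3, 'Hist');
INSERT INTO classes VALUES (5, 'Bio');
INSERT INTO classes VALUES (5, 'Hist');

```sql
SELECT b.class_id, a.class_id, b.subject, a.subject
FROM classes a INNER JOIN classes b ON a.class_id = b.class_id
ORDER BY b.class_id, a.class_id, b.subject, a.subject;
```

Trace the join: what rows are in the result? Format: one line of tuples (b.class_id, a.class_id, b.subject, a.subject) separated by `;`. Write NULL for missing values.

(2, 2, Chem, Chem); (3, 3, Hist, Hist); (4, 4, Art, Art); (5, 5, Bio, Bio); (5, 5, Bio, Hist); (5, 5, Hist, Bio); (5, 5, Hist, Hist)

INNER JOIN keeps only pairs where the ON condition holds.
Matching on a.class_id = b.class_id.
Matched pairs: 7.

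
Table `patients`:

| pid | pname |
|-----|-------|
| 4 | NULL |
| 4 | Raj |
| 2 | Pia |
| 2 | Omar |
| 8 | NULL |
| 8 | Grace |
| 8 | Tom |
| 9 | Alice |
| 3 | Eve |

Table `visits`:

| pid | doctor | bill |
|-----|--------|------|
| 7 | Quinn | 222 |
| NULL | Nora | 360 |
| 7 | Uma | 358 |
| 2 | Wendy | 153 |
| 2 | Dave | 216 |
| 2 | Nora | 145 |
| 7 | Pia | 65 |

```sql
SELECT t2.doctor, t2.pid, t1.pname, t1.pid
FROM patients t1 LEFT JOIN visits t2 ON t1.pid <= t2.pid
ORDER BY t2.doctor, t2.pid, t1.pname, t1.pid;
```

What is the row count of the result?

25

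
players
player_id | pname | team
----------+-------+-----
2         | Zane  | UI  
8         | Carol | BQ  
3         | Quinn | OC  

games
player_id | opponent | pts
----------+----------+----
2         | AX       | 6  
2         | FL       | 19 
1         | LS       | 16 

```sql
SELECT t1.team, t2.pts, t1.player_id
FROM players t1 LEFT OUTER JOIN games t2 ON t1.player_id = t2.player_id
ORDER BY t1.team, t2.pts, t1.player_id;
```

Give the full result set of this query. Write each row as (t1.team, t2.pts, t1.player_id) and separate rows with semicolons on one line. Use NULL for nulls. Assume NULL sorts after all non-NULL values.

(BQ, NULL, 8); (OC, NULL, 3); (UI, 6, 2); (UI, 19, 2)

LEFT JOIN keeps every row from `players`; unmatched rows get NULL for `games`'s columns.
Matching on t1.player_id = t2.player_id.
Matched pairs: 2; unmatched t1 rows kept: 2.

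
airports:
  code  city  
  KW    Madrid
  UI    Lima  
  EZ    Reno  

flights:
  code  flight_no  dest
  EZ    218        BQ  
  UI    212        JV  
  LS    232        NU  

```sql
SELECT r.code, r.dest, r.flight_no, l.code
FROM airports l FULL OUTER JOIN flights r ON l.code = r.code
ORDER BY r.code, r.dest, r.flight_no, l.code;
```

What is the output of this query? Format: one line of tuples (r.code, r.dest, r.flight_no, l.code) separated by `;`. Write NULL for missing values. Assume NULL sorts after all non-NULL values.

(EZ, BQ, 218, EZ); (LS, NU, 232, NULL); (UI, JV, 212, UI); (NULL, NULL, NULL, KW)

FULL OUTER JOIN keeps every row from both sides; unmatched rows get NULL for the other side's columns.
Matching on l.code = r.code.
Matched pairs: 2; unmatched l rows kept: 1; unmatched r rows kept: 1.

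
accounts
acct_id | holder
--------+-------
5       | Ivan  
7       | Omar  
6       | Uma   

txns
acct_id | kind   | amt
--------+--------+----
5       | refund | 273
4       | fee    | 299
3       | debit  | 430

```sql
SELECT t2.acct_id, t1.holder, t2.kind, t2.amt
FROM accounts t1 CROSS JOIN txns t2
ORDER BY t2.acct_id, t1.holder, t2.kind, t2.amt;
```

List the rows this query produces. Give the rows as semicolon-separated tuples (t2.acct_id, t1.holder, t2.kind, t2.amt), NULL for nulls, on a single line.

(3, Ivan, debit, 430); (3, Omar, debit, 430); (3, Uma, debit, 430); (4, Ivan, fee, 299); (4, Omar, fee, 299); (4, Uma, fee, 299); (5, Ivan, refund, 273); (5, Omar, refund, 273); (5, Uma, refund, 273)

CROSS JOIN pairs every row of `accounts` with every row of `txns`: 3 × 3 = 9 rows.
After projecting and ordering:
t2.acct_id | t1.holder | t2.kind | t2.amt
3 | Ivan | debit | 430
3 | Omar | debit | 430
3 | Uma | debit | 430
4 | Ivan | fee | 299
4 | Omar | fee | 299
4 | Uma | fee | 299
5 | Ivan | refund | 273
5 | Omar | refund | 273
5 | Uma | refund | 273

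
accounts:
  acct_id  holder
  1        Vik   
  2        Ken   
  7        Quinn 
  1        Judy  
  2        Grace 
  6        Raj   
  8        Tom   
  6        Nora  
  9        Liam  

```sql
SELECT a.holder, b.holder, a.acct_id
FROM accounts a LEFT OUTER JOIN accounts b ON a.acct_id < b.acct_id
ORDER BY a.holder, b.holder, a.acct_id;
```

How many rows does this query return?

LEFT JOIN keeps every row from `accounts a`; unmatched rows get NULL for `accounts b`'s columns.
Matching on a.acct_id < b.acct_id.
- a[0] acct_id=1 → 7 match(es) in b → 7 row(s).
- a[1] acct_id=2 → 5 match(es) in b → 5 row(s).
- a[2] acct_id=7 → 2 match(es) in b → 2 row(s).
- a[3] acct_id=1 → 7 match(es) in b → 7 row(s).
- a[4] acct_id=2 → 5 match(es) in b → 5 row(s).
- a[5] acct_id=6 → 3 match(es) in b → 3 row(s).
- a[6] acct_id=8 → 1 match(es) in b → 1 row(s).
- a[7] acct_id=6 → 3 match(es) in b → 3 row(s).
- a[8] acct_id=9 → no match; kept with NULLs on the b side.
Total: 33 matched + 1 padded = 34 rows.

34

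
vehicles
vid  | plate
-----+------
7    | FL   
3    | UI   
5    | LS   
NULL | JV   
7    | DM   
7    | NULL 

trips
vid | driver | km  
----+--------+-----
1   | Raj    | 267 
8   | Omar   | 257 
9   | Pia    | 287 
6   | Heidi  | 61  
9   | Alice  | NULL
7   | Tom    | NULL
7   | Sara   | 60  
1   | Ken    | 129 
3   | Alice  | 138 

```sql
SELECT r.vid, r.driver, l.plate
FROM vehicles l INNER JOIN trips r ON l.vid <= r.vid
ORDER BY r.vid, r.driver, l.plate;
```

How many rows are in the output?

28

INNER JOIN keeps only pairs where the ON condition holds.
Matching on l.vid <= r.vid. A NULL in a compared column never satisfies the condition.
- l (vid=7) pairs with 5 row(s) of r.
- l (vid=3) pairs with 7 row(s) of r.
- l (vid=5) pairs with 6 row(s) of r.
- l (vid=NULL) has no partner → excluded.
- l (vid=7) pairs with 5 row(s) of r.
- l (vid=7) pairs with 5 row(s) of r.
Total: 28 rows.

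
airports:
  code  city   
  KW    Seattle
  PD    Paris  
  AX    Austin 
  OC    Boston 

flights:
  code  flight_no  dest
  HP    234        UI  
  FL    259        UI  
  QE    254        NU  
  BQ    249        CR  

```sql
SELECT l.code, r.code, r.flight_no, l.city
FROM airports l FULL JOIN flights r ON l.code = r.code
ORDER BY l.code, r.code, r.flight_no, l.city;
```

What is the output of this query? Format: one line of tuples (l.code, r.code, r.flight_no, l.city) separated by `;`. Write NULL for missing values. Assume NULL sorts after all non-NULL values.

(AX, NULL, NULL, Austin); (KW, NULL, NULL, Seattle); (OC, NULL, NULL, Boston); (PD, NULL, NULL, Paris); (NULL, BQ, 249, NULL); (NULL, FL, 259, NULL); (NULL, HP, 234, NULL); (NULL, QE, 254, NULL)

FULL OUTER JOIN keeps every row from both sides; unmatched rows get NULL for the other side's columns.
Matching on l.code = r.code.
- code=KW: no r row matches, row kept with r columns NULL.
- code=PD: no r row matches, row kept with r columns NULL.
- code=AX: no r row matches, row kept with r columns NULL.
- code=OC: no r row matches, row kept with r columns NULL.
- 4 r row(s) had no l match → kept, l columns NULL.
After projecting and ordering:
l.code | r.code | r.flight_no | l.city
AX | NULL | NULL | Austin
KW | NULL | NULL | Seattle
OC | NULL | NULL | Boston
PD | NULL | NULL | Paris
NULL | BQ | 249 | NULL
NULL | FL | 259 | NULL
NULL | HP | 234 | NULL
NULL | QE | 254 | NULL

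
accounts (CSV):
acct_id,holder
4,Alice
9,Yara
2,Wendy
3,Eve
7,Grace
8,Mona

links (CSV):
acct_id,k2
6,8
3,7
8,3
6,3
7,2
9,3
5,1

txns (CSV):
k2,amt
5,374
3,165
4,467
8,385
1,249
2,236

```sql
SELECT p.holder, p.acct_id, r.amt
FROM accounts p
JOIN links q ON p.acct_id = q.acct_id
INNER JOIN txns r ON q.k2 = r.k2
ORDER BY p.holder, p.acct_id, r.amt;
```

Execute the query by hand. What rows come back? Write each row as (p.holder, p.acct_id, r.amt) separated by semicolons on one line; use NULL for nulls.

(Grace, 7, 236); (Mona, 8, 165); (Yara, 9, 165)

Evaluate left to right. First `accounts p INNER JOIN links q` on acct_id: 4 row(s).
Then INNER JOIN `txns r` on k2: keep only rows whose q.k2 appears in r.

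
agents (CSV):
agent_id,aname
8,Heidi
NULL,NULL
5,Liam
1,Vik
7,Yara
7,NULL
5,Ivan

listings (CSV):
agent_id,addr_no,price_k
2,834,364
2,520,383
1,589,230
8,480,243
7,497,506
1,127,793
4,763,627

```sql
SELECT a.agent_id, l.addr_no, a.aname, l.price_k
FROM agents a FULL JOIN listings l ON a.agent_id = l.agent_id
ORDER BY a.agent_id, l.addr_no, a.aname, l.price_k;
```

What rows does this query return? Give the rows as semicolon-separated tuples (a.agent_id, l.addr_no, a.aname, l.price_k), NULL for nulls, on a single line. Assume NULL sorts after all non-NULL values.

FULL OUTER JOIN keeps every row from both sides; unmatched rows get NULL for the other side's columns.
Matching on a.agent_id = l.agent_id. A NULL in a compared column never satisfies the condition.
Matched pairs: 5; unmatched a rows kept: 3; unmatched l rows kept: 3.

(1, 127, Vik, 793); (1, 589, Vik, 230); (5, NULL, Ivan, NULL); (5, NULL, Liam, NULL); (7, 497, Yara, 506); (7, 497, NULL, 506); (8, 480, Heidi, 243); (NULL, 520, NULL, 383); (NULL, 763, NULL, 627); (NULL, 834, NULL, 364); (NULL, NULL, NULL, NULL)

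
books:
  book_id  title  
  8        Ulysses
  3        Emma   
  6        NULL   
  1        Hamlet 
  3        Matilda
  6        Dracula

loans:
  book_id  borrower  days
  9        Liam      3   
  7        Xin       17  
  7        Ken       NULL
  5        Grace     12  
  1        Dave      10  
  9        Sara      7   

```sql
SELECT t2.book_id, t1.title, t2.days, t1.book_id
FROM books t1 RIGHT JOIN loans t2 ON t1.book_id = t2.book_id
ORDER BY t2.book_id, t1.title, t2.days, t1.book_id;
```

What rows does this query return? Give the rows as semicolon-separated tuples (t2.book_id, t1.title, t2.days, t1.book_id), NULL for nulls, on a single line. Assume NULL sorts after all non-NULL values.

RIGHT JOIN keeps every row from `loans`; unmatched rows get NULL for `books`'s columns.
Matching on t1.book_id = t2.book_id.
Matched pairs: 1; unmatched t2 rows kept: 5.

(1, Hamlet, 10, 1); (5, NULL, 12, NULL); (7, NULL, 17, NULL); (7, NULL, NULL, NULL); (9, NULL, 3, NULL); (9, NULL, 7, NULL)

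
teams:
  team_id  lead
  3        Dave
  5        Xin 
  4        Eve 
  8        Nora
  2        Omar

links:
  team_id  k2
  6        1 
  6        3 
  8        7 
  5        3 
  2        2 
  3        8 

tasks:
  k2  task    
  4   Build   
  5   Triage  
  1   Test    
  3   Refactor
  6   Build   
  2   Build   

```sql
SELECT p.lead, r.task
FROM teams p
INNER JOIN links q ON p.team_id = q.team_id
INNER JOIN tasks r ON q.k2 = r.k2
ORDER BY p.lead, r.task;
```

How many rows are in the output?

2

Evaluate left to right. First `teams p INNER JOIN links q` on team_id: 4 row(s).
Then INNER JOIN `tasks r` on k2: keep only rows whose q.k2 appears in r.
Result: 2 row(s).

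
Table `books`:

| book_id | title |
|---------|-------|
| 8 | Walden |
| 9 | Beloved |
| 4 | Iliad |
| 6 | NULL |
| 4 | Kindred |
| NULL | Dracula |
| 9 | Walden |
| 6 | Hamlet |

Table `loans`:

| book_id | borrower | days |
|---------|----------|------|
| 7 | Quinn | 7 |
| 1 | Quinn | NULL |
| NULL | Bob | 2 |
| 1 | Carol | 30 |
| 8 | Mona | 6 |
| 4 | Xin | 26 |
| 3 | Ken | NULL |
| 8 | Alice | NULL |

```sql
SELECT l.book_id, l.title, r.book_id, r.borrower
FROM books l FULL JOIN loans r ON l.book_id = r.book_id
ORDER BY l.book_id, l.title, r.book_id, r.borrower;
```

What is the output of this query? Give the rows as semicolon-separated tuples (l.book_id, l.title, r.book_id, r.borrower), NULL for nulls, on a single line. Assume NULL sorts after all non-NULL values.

(4, Iliad, 4, Xin); (4, Kindred, 4, Xin); (6, Hamlet, NULL, NULL); (6, NULL, NULL, NULL); (8, Walden, 8, Alice); (8, Walden, 8, Mona); (9, Beloved, NULL, NULL); (9, Walden, NULL, NULL); (NULL, Dracula, NULL, NULL); (NULL, NULL, 1, Carol); (NULL, NULL, 1, Quinn); (NULL, NULL, 3, Ken); (NULL, NULL, 7, Quinn); (NULL, NULL, NULL, Bob)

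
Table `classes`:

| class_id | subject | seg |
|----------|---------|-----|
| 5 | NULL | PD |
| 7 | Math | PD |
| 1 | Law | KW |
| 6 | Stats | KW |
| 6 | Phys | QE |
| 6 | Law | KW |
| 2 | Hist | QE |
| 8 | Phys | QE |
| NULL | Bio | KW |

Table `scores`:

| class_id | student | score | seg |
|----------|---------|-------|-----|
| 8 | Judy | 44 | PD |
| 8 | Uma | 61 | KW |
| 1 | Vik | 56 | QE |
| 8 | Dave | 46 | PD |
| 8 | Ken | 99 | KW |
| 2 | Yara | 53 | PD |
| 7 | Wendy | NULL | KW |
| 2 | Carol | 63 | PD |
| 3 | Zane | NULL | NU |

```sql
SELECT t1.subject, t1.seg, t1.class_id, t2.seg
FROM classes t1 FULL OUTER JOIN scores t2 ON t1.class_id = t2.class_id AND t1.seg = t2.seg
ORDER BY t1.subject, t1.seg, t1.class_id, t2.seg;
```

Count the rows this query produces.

18

FULL OUTER JOIN keeps every row from both sides; unmatched rows get NULL for the other side's columns.
Matching on t1.class_id = t2.class_id AND t1.seg = t2.seg. A NULL in a compared column never satisfies the condition.
Matched pairs: 0; unmatched t1 rows kept: 9; unmatched t2 rows kept: 9.
Total: 0 matched + 18 padded = 18 rows.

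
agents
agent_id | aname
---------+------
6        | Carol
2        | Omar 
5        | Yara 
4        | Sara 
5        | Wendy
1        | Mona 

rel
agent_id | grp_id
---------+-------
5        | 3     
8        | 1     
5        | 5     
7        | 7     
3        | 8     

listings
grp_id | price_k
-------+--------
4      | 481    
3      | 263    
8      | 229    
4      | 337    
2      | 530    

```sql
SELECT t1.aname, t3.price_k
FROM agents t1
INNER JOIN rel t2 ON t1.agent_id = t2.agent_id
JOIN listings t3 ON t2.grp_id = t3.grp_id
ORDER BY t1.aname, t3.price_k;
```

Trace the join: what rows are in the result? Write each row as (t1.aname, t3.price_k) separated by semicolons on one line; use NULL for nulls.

Evaluate left to right. First `agents t1 INNER JOIN rel t2` on agent_id: 4 row(s).
Then INNER JOIN `listings t3` on grp_id: keep only rows whose t2.grp_id appears in t3.

(Wendy, 263); (Yara, 263)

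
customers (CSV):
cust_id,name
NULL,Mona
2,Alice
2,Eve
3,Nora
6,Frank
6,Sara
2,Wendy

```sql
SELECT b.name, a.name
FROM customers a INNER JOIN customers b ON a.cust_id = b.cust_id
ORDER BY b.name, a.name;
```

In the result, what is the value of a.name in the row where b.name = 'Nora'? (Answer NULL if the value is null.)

Nora

INNER JOIN keeps only pairs where the ON condition holds.
Matching on a.cust_id = b.cust_id. A NULL in a compared column never satisfies the condition.
Matched pairs: 14.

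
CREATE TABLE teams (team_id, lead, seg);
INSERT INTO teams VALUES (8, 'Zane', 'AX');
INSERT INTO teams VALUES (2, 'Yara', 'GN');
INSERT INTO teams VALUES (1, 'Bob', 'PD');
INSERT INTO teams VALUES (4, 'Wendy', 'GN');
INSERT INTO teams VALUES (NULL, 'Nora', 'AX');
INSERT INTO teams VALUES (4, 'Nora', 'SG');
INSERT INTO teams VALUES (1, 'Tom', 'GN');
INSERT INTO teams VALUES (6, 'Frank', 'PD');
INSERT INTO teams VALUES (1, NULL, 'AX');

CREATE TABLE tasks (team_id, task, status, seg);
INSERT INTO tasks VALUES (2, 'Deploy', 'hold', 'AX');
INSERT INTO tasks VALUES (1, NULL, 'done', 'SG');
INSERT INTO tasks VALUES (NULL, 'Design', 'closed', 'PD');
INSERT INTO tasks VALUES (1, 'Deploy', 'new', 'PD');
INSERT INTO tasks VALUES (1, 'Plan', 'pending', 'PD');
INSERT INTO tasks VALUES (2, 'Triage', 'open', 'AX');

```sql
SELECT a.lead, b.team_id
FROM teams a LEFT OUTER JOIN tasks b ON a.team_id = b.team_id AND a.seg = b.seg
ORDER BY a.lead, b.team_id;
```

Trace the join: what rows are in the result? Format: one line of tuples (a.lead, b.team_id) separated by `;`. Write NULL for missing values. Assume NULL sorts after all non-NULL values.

LEFT JOIN keeps every row from `teams`; unmatched rows get NULL for `tasks`'s columns.
Matching on a.team_id = b.team_id AND a.seg = b.seg. A NULL in a compared column never satisfies the condition.
Matched pairs: 2; unmatched a rows kept: 8.

(Bob, 1); (Bob, 1); (Frank, NULL); (Nora, NULL); (Nora, NULL); (Tom, NULL); (Wendy, NULL); (Yara, NULL); (Zane, NULL); (NULL, NULL)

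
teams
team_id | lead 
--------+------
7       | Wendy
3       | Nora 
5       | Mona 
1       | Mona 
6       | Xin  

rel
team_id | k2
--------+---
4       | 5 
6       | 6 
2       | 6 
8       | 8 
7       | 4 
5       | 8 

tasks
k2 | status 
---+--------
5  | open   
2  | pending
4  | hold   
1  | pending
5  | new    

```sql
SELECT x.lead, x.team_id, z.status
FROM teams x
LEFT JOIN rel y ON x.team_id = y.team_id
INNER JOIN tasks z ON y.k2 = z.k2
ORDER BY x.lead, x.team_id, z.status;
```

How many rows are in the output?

1

Joins associate left-to-right: teams LEFT JOIN rel on team_id gives 5 intermediate row(s).
Then INNER JOIN `tasks z` on k2: keep only rows whose y.k2 appears in z.
Result: 1 row(s).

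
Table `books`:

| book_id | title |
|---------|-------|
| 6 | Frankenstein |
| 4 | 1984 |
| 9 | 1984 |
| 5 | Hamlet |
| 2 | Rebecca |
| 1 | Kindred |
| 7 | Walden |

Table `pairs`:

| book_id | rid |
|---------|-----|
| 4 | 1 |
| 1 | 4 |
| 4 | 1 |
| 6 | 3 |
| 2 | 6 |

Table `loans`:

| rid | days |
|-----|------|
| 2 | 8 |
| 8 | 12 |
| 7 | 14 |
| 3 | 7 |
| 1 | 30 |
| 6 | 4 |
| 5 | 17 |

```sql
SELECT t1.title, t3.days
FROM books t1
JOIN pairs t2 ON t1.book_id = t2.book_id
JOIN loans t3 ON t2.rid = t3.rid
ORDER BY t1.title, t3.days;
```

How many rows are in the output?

Joins associate left-to-right: books INNER JOIN pairs on book_id gives 5 intermediate row(s).
Then INNER JOIN `loans t3` on rid: keep only rows whose t2.rid appears in t3.
Result: 4 row(s).

4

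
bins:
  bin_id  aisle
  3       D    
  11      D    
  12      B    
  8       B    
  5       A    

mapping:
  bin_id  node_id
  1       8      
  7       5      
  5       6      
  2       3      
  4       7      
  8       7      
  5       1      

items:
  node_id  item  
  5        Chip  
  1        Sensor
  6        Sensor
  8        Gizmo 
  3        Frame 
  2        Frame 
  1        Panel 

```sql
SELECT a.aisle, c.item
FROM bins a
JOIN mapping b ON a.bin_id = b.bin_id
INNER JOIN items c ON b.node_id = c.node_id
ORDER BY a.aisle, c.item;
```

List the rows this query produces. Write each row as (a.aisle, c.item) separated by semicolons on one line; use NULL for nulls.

(A, Panel); (A, Sensor); (A, Sensor)

Evaluate left to right. First `bins a INNER JOIN mapping b` on bin_id: 3 row(s).
Then INNER JOIN `items c` on node_id: keep only rows whose b.node_id appears in c.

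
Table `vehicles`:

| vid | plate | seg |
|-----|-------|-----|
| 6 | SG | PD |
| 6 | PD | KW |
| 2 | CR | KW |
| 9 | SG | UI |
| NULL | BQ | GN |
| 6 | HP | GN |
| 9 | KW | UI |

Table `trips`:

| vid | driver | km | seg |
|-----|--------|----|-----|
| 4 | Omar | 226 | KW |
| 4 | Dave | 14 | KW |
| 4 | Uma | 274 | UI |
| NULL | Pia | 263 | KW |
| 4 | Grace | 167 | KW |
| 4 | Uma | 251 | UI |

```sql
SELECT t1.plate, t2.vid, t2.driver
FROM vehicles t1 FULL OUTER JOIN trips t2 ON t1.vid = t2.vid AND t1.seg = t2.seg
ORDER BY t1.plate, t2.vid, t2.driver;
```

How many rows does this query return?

FULL OUTER JOIN keeps every row from both sides; unmatched rows get NULL for the other side's columns.
Matching on t1.vid = t2.vid AND t1.seg = t2.seg. A NULL in a compared column never satisfies the condition.
- t1 (vid=6, seg=PD) has no partner → padded with NULL.
- t1 (vid=6, seg=KW) has no partner → padded with NULL.
- t1 (vid=2, seg=KW) has no partner → padded with NULL.
- t1 (vid=9, seg=UI) has no partner → padded with NULL.
- t1 (vid=NULL, seg=GN) has no partner → padded with NULL.
- t1 (vid=6, seg=GN) has no partner → padded with NULL.
- t1 (vid=9, seg=UI) has no partner → padded with NULL.
- 6 row(s) from t2 found no t1 partner → padded with NULL.
Total: 0 matched + 13 padded = 13 rows.

13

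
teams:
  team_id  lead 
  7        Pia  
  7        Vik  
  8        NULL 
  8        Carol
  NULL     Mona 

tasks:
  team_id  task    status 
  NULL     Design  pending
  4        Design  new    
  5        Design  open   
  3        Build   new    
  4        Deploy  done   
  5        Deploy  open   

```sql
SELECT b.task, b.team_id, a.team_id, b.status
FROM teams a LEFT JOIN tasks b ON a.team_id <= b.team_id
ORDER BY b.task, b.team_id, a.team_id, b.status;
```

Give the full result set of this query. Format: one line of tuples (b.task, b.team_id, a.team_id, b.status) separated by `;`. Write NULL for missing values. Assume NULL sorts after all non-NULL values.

(NULL, NULL, 7, NULL); (NULL, NULL, 7, NULL); (NULL, NULL, 8, NULL); (NULL, NULL, 8, NULL); (NULL, NULL, NULL, NULL)

LEFT JOIN keeps every row from `teams`; unmatched rows get NULL for `tasks`'s columns.
Matching on a.team_id <= b.team_id. A NULL in a compared column never satisfies the condition.
- a row (team_id=7): no match → kept, b columns NULL.
- a row (team_id=7): no match → kept, b columns NULL.
- a row (team_id=8): no match → kept, b columns NULL.
- a row (team_id=8): no match → kept, b columns NULL.
- a row (team_id=NULL): no match → kept, b columns NULL.
After projecting and ordering:
b.task | b.team_id | a.team_id | b.status
NULL | NULL | 7 | NULL
NULL | NULL | 7 | NULL
NULL | NULL | 8 | NULL
NULL | NULL | 8 | NULL
NULL | NULL | NULL | NULL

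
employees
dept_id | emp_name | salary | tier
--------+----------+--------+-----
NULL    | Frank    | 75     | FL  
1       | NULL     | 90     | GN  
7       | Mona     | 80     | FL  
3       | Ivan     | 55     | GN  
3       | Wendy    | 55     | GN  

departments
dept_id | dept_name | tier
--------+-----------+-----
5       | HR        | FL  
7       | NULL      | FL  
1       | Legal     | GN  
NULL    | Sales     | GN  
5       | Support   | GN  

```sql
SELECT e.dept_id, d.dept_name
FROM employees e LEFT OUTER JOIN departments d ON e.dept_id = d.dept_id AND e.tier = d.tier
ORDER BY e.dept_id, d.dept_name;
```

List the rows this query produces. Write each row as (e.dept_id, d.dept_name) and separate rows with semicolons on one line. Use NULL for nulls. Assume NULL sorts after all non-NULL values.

(1, Legal); (3, NULL); (3, NULL); (7, NULL); (NULL, NULL)

LEFT JOIN keeps every row from `employees`; unmatched rows get NULL for `departments`'s columns.
Matching on e.dept_id = d.dept_id AND e.tier = d.tier. A NULL in a compared column never satisfies the condition.
- dept_id=NULL, tier=FL: no d row matches, row kept with d columns NULL.
- dept_id=1, tier=GN: 1 matching d row(s), so 1 row(s) emitted.
- dept_id=7, tier=FL: 1 matching d row(s), so 1 row(s) emitted.
- dept_id=3, tier=GN: no d row matches, row kept with d columns NULL.
- dept_id=3, tier=GN: no d row matches, row kept with d columns NULL.
After projecting and ordering:
e.dept_id | d.dept_name
1 | Legal
3 | NULL
3 | NULL
7 | NULL
NULL | NULL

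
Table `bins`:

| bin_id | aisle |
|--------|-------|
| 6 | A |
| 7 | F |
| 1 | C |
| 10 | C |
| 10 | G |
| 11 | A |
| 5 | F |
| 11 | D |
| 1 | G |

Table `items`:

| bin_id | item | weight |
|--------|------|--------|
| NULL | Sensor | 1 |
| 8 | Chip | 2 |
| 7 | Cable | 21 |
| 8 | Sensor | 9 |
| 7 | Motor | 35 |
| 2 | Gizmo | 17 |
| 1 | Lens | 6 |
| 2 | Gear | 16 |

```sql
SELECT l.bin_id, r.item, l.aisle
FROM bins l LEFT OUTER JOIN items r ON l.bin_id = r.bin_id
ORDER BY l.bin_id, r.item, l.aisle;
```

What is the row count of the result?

10

LEFT JOIN keeps every row from `bins`; unmatched rows get NULL for `items`'s columns.
Matching on l.bin_id = r.bin_id. A NULL in a compared column never satisfies the condition.
Matched pairs: 4; unmatched l rows kept: 6.
Total: 4 matched + 6 padded = 10 rows.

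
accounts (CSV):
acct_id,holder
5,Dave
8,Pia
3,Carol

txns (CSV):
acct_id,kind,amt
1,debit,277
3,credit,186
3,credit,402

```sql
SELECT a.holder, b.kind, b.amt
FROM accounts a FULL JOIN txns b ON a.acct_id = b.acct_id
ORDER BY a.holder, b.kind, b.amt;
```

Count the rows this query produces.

5

FULL OUTER JOIN keeps every row from both sides; unmatched rows get NULL for the other side's columns.
Matching on a.acct_id = b.acct_id.
- acct_id=5: no b row matches, row kept with b columns NULL.
- acct_id=8: no b row matches, row kept with b columns NULL.
- acct_id=3: 2 matching b row(s), so 2 row(s) emitted.
- plus 1 unmatched b row(s), each kept with NULL a columns.
Total: 2 matched + 3 padded = 5 rows.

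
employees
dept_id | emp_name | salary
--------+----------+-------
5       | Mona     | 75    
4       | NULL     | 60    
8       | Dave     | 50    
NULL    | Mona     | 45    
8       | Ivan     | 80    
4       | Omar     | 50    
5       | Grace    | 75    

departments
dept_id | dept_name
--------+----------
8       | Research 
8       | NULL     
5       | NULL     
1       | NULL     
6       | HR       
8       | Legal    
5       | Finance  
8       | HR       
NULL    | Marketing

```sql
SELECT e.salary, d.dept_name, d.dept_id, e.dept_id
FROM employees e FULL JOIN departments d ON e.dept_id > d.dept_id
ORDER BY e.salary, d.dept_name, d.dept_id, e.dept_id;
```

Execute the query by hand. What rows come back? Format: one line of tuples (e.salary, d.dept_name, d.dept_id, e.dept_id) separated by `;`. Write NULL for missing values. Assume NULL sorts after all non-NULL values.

(45, NULL, NULL, NULL); (50, Finance, 5, 8); (50, HR, 6, 8); (50, NULL, 1, 4); (50, NULL, 1, 8); (50, NULL, 5, 8); (60, NULL, 1, 4); (75, NULL, 1, 5); (75, NULL, 1, 5); (80, Finance, 5, 8); (80, HR, 6, 8); (80, NULL, 1, 8); (80, NULL, 5, 8); (NULL, HR, 8, NULL); (NULL, Legal, 8, NULL); (NULL, Marketing, NULL, NULL); (NULL, Research, 8, NULL); (NULL, NULL, 8, NULL)

FULL OUTER JOIN keeps every row from both sides; unmatched rows get NULL for the other side's columns.
Matching on e.dept_id > d.dept_id. A NULL in a compared column never satisfies the condition.
- e row (dept_id=5): matches 1 d row(s) → 1 output row(s).
- e row (dept_id=4): matches 1 d row(s) → 1 output row(s).
- e row (dept_id=8): matches 4 d row(s) → 4 output row(s).
- e row (dept_id=NULL): no match → kept, d columns NULL.
- e row (dept_id=8): matches 4 d row(s) → 4 output row(s).
- e row (dept_id=4): matches 1 d row(s) → 1 output row(s).
- e row (dept_id=5): matches 1 d row(s) → 1 output row(s).
- plus 5 unmatched d row(s), each kept with NULL e columns.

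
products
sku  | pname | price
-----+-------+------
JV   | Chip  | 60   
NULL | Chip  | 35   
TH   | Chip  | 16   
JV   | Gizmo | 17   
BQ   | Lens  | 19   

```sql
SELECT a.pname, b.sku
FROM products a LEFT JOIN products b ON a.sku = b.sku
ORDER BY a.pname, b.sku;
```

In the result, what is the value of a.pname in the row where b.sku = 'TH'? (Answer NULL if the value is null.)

Chip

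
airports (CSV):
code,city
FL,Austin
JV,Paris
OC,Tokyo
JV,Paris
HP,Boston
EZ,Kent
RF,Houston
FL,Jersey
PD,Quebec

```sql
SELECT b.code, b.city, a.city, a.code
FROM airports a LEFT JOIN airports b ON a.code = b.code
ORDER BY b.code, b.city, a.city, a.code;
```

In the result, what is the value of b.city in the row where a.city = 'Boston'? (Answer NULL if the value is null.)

Boston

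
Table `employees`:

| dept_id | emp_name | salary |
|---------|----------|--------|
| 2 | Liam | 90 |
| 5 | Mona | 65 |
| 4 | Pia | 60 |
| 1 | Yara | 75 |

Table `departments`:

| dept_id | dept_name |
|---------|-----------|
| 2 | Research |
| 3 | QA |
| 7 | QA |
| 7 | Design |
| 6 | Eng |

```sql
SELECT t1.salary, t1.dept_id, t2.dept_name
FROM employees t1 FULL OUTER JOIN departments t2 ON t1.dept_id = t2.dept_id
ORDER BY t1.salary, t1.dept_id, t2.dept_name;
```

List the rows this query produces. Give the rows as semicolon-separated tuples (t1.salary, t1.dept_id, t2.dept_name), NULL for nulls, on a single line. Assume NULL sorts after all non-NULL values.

FULL OUTER JOIN keeps every row from both sides; unmatched rows get NULL for the other side's columns.
Matching on t1.dept_id = t2.dept_id.
- t1 (dept_id=2) pairs with 1 row(s) of t2.
- t1 (dept_id=5) has no partner → padded with NULL.
- t1 (dept_id=4) has no partner → padded with NULL.
- t1 (dept_id=1) has no partner → padded with NULL.
- plus 4 unmatched t2 row(s), each kept with NULL t1 columns.
After projecting and ordering:
t1.salary | t1.dept_id | t2.dept_name
60 | 4 | NULL
65 | 5 | NULL
75 | 1 | NULL
90 | 2 | Research
NULL | NULL | Design
NULL | NULL | Eng
NULL | NULL | QA
NULL | NULL | QA

(60, 4, NULL); (65, 5, NULL); (75, 1, NULL); (90, 2, Research); (NULL, NULL, Design); (NULL, NULL, Eng); (NULL, NULL, QA); (NULL, NULL, QA)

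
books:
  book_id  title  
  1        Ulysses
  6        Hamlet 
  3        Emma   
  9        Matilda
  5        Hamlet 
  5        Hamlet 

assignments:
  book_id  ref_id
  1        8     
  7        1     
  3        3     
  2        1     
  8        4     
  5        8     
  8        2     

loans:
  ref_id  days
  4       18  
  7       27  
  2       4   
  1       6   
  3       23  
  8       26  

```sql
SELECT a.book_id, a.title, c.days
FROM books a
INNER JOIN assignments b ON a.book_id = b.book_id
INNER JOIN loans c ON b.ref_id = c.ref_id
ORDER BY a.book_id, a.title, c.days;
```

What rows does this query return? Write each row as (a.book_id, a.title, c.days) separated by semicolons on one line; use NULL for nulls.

(1, Ulysses, 26); (3, Emma, 23); (5, Hamlet, 26); (5, Hamlet, 26)

Evaluate left to right. First `books a INNER JOIN assignments b` on book_id: 4 row(s).
Then INNER JOIN `loans c` on ref_id: keep only rows whose b.ref_id appears in c.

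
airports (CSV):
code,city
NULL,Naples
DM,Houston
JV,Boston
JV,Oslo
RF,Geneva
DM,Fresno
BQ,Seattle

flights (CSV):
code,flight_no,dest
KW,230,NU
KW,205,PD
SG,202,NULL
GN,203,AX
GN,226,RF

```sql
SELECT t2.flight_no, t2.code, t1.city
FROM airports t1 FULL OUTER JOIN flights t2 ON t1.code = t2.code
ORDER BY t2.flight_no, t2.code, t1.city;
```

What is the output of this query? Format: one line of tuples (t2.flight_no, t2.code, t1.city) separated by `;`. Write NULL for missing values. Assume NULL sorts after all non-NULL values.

FULL OUTER JOIN keeps every row from both sides; unmatched rows get NULL for the other side's columns.
Matching on t1.code = t2.code. A NULL in a compared column never satisfies the condition.
Matched pairs: 0; unmatched t1 rows kept: 7; unmatched t2 rows kept: 5.

(202, SG, NULL); (203, GN, NULL); (205, KW, NULL); (226, GN, NULL); (230, KW, NULL); (NULL, NULL, Boston); (NULL, NULL, Fresno); (NULL, NULL, Geneva); (NULL, NULL, Houston); (NULL, NULL, Naples); (NULL, NULL, Oslo); (NULL, NULL, Seattle)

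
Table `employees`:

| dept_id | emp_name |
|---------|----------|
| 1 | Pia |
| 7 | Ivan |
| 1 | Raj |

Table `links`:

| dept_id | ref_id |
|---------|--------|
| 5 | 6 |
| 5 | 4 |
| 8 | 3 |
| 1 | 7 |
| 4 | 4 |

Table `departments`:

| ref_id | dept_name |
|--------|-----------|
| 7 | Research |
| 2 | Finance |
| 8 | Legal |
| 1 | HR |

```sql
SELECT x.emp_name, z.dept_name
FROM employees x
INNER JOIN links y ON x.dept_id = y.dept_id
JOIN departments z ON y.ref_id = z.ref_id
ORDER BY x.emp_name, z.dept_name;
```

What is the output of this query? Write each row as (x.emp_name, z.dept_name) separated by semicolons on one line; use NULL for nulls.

Step 1 — x INNER JOIN y on dept_id → 2 row(s).
Then INNER JOIN `departments z` on ref_id: keep only rows whose y.ref_id appears in z.

(Pia, Research); (Raj, Research)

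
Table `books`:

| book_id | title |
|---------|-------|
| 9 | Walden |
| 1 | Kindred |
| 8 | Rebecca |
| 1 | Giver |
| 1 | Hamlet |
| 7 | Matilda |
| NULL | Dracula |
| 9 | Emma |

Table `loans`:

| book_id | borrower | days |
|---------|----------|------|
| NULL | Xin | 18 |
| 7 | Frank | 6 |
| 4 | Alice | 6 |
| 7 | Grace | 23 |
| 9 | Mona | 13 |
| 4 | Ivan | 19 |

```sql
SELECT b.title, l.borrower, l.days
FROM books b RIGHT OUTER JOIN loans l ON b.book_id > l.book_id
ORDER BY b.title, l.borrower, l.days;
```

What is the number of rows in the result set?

16

RIGHT JOIN keeps every row from `loans`; unmatched rows get NULL for `books`'s columns.
Matching on b.book_id > l.book_id. A NULL in a compared column never satisfies the condition.
- book_id=9: 4 matching l row(s), so 4 row(s) emitted.
- book_id=1: no matching l row.
- book_id=8: 4 matching l row(s), so 4 row(s) emitted.
- book_id=1: no matching l row.
- book_id=1: no matching l row.
- book_id=7: 2 matching l row(s), so 2 row(s) emitted.
- book_id=NULL: no matching l row.
- book_id=9: 4 matching l row(s), so 4 row(s) emitted.
- 2 l row(s) had no b match → kept, b columns NULL.
Total: 14 matched + 2 padded = 16 rows.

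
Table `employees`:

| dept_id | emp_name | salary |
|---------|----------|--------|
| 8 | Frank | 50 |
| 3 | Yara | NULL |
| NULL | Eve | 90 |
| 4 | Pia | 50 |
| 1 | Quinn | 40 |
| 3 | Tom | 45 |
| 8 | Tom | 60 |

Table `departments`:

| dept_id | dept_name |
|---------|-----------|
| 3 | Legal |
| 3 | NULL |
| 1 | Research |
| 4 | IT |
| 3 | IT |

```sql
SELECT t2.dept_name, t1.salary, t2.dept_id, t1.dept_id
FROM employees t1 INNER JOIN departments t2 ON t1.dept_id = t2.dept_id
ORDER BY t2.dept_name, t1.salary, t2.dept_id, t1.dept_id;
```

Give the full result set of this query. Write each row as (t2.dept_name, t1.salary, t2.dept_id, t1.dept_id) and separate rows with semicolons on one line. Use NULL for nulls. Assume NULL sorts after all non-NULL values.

INNER JOIN keeps only pairs where the ON condition holds.
Matching on t1.dept_id = t2.dept_id. A NULL in a compared column never satisfies the condition.
- t1 (dept_id=8) has no partner → excluded.
- t1 (dept_id=3) pairs with 3 row(s) of t2.
- t1 (dept_id=NULL) has no partner → excluded.
- t1 (dept_id=4) pairs with 1 row(s) of t2.
- t1 (dept_id=1) pairs with 1 row(s) of t2.
- t1 (dept_id=3) pairs with 3 row(s) of t2.
- t1 (dept_id=8) has no partner → excluded.
After projecting and ordering:
t2.dept_name | t1.salary | t2.dept_id | t1.dept_id
IT | 45 | 3 | 3
IT | 50 | 4 | 4
IT | NULL | 3 | 3
Legal | 45 | 3 | 3
Legal | NULL | 3 | 3
Research | 40 | 1 | 1
NULL | 45 | 3 | 3
NULL | NULL | 3 | 3

(IT, 45, 3, 3); (IT, 50, 4, 4); (IT, NULL, 3, 3); (Legal, 45, 3, 3); (Legal, NULL, 3, 3); (Research, 40, 1, 1); (NULL, 45, 3, 3); (NULL, NULL, 3, 3)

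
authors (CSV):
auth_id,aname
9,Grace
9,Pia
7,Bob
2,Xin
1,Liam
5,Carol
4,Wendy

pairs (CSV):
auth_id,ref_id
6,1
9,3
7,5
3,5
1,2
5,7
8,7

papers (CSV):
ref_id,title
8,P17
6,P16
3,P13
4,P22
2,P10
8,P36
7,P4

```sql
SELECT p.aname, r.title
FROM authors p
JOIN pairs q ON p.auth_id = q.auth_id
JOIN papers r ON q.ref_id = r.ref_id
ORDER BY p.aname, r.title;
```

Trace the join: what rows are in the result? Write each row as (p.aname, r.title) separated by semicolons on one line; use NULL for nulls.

Joins associate left-to-right: authors INNER JOIN pairs on auth_id gives 5 intermediate row(s).
Then INNER JOIN `papers r` on ref_id: keep only rows whose q.ref_id appears in r.

(Carol, P4); (Grace, P13); (Liam, P10); (Pia, P13)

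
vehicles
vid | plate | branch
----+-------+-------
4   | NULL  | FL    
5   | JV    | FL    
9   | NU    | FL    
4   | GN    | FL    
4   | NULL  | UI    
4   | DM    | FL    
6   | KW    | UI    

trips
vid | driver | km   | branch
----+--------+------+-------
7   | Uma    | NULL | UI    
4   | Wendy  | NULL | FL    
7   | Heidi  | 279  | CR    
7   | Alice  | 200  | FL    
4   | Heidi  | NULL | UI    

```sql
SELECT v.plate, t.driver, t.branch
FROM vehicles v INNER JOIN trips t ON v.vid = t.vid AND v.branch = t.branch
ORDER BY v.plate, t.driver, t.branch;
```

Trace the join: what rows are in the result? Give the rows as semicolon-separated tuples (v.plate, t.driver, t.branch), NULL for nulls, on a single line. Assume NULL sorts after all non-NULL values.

(DM, Wendy, FL); (GN, Wendy, FL); (NULL, Heidi, UI); (NULL, Wendy, FL)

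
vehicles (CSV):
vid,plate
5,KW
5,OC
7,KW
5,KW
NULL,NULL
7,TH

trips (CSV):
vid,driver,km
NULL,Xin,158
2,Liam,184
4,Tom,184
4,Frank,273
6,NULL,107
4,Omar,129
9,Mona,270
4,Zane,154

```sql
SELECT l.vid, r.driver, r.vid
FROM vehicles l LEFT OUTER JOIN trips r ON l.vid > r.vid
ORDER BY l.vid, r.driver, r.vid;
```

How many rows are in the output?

28

LEFT JOIN keeps every row from `vehicles`; unmatched rows get NULL for `trips`'s columns.
Matching on l.vid > r.vid. A NULL in a compared column never satisfies the condition.
- l[0] vid=5 → 5 match(es) in r → 5 row(s).
- l[1] vid=5 → 5 match(es) in r → 5 row(s).
- l[2] vid=7 → 6 match(es) in r → 6 row(s).
- l[3] vid=5 → 5 match(es) in r → 5 row(s).
- l[4] vid=NULL → no match; kept with NULLs on the r side.
- l[5] vid=7 → 6 match(es) in r → 6 row(s).
Total: 27 matched + 1 padded = 28 rows.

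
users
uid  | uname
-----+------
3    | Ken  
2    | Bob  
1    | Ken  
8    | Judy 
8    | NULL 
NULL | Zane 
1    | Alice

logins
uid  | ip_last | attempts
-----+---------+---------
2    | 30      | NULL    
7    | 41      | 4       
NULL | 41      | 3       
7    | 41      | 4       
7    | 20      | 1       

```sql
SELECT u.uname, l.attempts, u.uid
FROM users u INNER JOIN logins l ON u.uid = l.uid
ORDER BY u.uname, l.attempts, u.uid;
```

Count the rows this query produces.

INNER JOIN keeps only pairs where the ON condition holds.
Matching on u.uid = l.uid. A NULL in a compared column never satisfies the condition.
- uid=3: no matching l row, dropped.
- uid=2: 1 matching l row(s), so 1 row(s) emitted.
- uid=1: no matching l row, dropped.
- uid=8: no matching l row, dropped.
- uid=8: no matching l row, dropped.
- uid=NULL: no matching l row, dropped.
- uid=1: no matching l row, dropped.
Total: 1 rows.

1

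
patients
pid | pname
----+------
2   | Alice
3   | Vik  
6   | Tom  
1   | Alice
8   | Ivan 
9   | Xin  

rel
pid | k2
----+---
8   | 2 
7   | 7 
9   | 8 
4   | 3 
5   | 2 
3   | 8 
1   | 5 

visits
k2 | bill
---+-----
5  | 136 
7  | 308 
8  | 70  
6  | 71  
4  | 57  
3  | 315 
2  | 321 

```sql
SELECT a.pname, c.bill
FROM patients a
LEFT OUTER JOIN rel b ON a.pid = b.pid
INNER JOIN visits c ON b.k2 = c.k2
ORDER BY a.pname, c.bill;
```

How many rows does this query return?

4

Step 1 — a LEFT JOIN b on pid → 6 row(s).
Then INNER JOIN `visits c` on k2: keep only rows whose b.k2 appears in c.
Result: 4 row(s).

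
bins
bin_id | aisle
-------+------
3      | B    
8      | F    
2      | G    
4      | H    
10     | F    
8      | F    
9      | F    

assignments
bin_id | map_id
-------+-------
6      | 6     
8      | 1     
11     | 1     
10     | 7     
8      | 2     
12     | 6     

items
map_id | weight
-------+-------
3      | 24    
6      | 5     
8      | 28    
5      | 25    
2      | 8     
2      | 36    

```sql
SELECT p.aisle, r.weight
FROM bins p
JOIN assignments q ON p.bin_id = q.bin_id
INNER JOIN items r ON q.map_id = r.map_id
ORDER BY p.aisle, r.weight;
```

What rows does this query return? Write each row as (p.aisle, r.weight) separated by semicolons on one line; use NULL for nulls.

(F, 8); (F, 8); (F, 36); (F, 36)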